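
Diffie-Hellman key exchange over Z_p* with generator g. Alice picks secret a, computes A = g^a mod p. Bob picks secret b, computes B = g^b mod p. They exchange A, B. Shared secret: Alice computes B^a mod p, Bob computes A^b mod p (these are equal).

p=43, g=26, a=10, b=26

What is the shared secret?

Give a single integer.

Answer: 10

Derivation:
A = 26^10 mod 43  (bits of 10 = 1010)
  bit 0 = 1: r = r^2 * 26 mod 43 = 1^2 * 26 = 1*26 = 26
  bit 1 = 0: r = r^2 mod 43 = 26^2 = 31
  bit 2 = 1: r = r^2 * 26 mod 43 = 31^2 * 26 = 15*26 = 3
  bit 3 = 0: r = r^2 mod 43 = 3^2 = 9
  -> A = 9
B = 26^26 mod 43  (bits of 26 = 11010)
  bit 0 = 1: r = r^2 * 26 mod 43 = 1^2 * 26 = 1*26 = 26
  bit 1 = 1: r = r^2 * 26 mod 43 = 26^2 * 26 = 31*26 = 32
  bit 2 = 0: r = r^2 mod 43 = 32^2 = 35
  bit 3 = 1: r = r^2 * 26 mod 43 = 35^2 * 26 = 21*26 = 30
  bit 4 = 0: r = r^2 mod 43 = 30^2 = 40
  -> B = 40
s = B^a = 40^10 mod 43  (bits of 10 = 1010)
  bit 0 = 1: r = r^2 * 40 mod 43 = 1^2 * 40 = 1*40 = 40
  bit 1 = 0: r = r^2 mod 43 = 40^2 = 9
  bit 2 = 1: r = r^2 * 40 mod 43 = 9^2 * 40 = 38*40 = 15
  bit 3 = 0: r = r^2 mod 43 = 15^2 = 10
  -> s = B^a = 10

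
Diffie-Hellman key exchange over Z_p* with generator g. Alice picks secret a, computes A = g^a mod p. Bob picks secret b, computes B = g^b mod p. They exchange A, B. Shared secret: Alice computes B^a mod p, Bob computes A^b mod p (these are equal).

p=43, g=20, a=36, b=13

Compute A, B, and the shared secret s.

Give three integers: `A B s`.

A = 20^36 mod 43  (bits of 36 = 100100)
  bit 0 = 1: r = r^2 * 20 mod 43 = 1^2 * 20 = 1*20 = 20
  bit 1 = 0: r = r^2 mod 43 = 20^2 = 13
  bit 2 = 0: r = r^2 mod 43 = 13^2 = 40
  bit 3 = 1: r = r^2 * 20 mod 43 = 40^2 * 20 = 9*20 = 8
  bit 4 = 0: r = r^2 mod 43 = 8^2 = 21
  bit 5 = 0: r = r^2 mod 43 = 21^2 = 11
  -> A = 11
B = 20^13 mod 43  (bits of 13 = 1101)
  bit 0 = 1: r = r^2 * 20 mod 43 = 1^2 * 20 = 1*20 = 20
  bit 1 = 1: r = r^2 * 20 mod 43 = 20^2 * 20 = 13*20 = 2
  bit 2 = 0: r = r^2 mod 43 = 2^2 = 4
  bit 3 = 1: r = r^2 * 20 mod 43 = 4^2 * 20 = 16*20 = 19
  -> B = 19
s = B^a = 19^36 mod 43  (bits of 36 = 100100)
  bit 0 = 1: r = r^2 * 19 mod 43 = 1^2 * 19 = 1*19 = 19
  bit 1 = 0: r = r^2 mod 43 = 19^2 = 17
  bit 2 = 0: r = r^2 mod 43 = 17^2 = 31
  bit 3 = 1: r = r^2 * 19 mod 43 = 31^2 * 19 = 15*19 = 27
  bit 4 = 0: r = r^2 mod 43 = 27^2 = 41
  bit 5 = 0: r = r^2 mod 43 = 41^2 = 4
  -> s = B^a = 4

Answer: 11 19 4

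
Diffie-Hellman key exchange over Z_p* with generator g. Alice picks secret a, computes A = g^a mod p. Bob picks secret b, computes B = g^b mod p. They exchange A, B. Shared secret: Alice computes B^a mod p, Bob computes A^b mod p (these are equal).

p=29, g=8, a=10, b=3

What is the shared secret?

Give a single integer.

A = 8^10 mod 29  (bits of 10 = 1010)
  bit 0 = 1: r = r^2 * 8 mod 29 = 1^2 * 8 = 1*8 = 8
  bit 1 = 0: r = r^2 mod 29 = 8^2 = 6
  bit 2 = 1: r = r^2 * 8 mod 29 = 6^2 * 8 = 7*8 = 27
  bit 3 = 0: r = r^2 mod 29 = 27^2 = 4
  -> A = 4
B = 8^3 mod 29  (bits of 3 = 11)
  bit 0 = 1: r = r^2 * 8 mod 29 = 1^2 * 8 = 1*8 = 8
  bit 1 = 1: r = r^2 * 8 mod 29 = 8^2 * 8 = 6*8 = 19
  -> B = 19
s = B^a = 19^10 mod 29  (bits of 10 = 1010)
  bit 0 = 1: r = r^2 * 19 mod 29 = 1^2 * 19 = 1*19 = 19
  bit 1 = 0: r = r^2 mod 29 = 19^2 = 13
  bit 2 = 1: r = r^2 * 19 mod 29 = 13^2 * 19 = 24*19 = 21
  bit 3 = 0: r = r^2 mod 29 = 21^2 = 6
  -> s = B^a = 6

Answer: 6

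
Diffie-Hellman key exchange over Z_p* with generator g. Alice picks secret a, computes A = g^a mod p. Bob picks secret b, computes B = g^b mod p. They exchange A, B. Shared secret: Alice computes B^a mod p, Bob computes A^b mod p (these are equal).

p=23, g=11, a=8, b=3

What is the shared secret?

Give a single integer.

Answer: 6

Derivation:
A = 11^8 mod 23  (bits of 8 = 1000)
  bit 0 = 1: r = r^2 * 11 mod 23 = 1^2 * 11 = 1*11 = 11
  bit 1 = 0: r = r^2 mod 23 = 11^2 = 6
  bit 2 = 0: r = r^2 mod 23 = 6^2 = 13
  bit 3 = 0: r = r^2 mod 23 = 13^2 = 8
  -> A = 8
B = 11^3 mod 23  (bits of 3 = 11)
  bit 0 = 1: r = r^2 * 11 mod 23 = 1^2 * 11 = 1*11 = 11
  bit 1 = 1: r = r^2 * 11 mod 23 = 11^2 * 11 = 6*11 = 20
  -> B = 20
s = B^a = 20^8 mod 23  (bits of 8 = 1000)
  bit 0 = 1: r = r^2 * 20 mod 23 = 1^2 * 20 = 1*20 = 20
  bit 1 = 0: r = r^2 mod 23 = 20^2 = 9
  bit 2 = 0: r = r^2 mod 23 = 9^2 = 12
  bit 3 = 0: r = r^2 mod 23 = 12^2 = 6
  -> s = B^a = 6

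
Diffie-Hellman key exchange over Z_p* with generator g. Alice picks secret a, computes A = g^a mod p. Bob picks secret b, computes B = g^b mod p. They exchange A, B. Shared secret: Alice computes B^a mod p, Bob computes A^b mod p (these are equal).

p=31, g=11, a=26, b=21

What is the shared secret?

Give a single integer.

Answer: 4

Derivation:
A = 11^26 mod 31  (bits of 26 = 11010)
  bit 0 = 1: r = r^2 * 11 mod 31 = 1^2 * 11 = 1*11 = 11
  bit 1 = 1: r = r^2 * 11 mod 31 = 11^2 * 11 = 28*11 = 29
  bit 2 = 0: r = r^2 mod 31 = 29^2 = 4
  bit 3 = 1: r = r^2 * 11 mod 31 = 4^2 * 11 = 16*11 = 21
  bit 4 = 0: r = r^2 mod 31 = 21^2 = 7
  -> A = 7
B = 11^21 mod 31  (bits of 21 = 10101)
  bit 0 = 1: r = r^2 * 11 mod 31 = 1^2 * 11 = 1*11 = 11
  bit 1 = 0: r = r^2 mod 31 = 11^2 = 28
  bit 2 = 1: r = r^2 * 11 mod 31 = 28^2 * 11 = 9*11 = 6
  bit 3 = 0: r = r^2 mod 31 = 6^2 = 5
  bit 4 = 1: r = r^2 * 11 mod 31 = 5^2 * 11 = 25*11 = 27
  -> B = 27
s = B^a = 27^26 mod 31  (bits of 26 = 11010)
  bit 0 = 1: r = r^2 * 27 mod 31 = 1^2 * 27 = 1*27 = 27
  bit 1 = 1: r = r^2 * 27 mod 31 = 27^2 * 27 = 16*27 = 29
  bit 2 = 0: r = r^2 mod 31 = 29^2 = 4
  bit 3 = 1: r = r^2 * 27 mod 31 = 4^2 * 27 = 16*27 = 29
  bit 4 = 0: r = r^2 mod 31 = 29^2 = 4
  -> s = B^a = 4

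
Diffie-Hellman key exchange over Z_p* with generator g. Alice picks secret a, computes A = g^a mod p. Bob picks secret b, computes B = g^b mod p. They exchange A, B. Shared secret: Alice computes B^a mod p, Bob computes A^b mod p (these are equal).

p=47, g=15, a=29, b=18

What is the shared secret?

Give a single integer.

Answer: 27

Derivation:
A = 15^29 mod 47  (bits of 29 = 11101)
  bit 0 = 1: r = r^2 * 15 mod 47 = 1^2 * 15 = 1*15 = 15
  bit 1 = 1: r = r^2 * 15 mod 47 = 15^2 * 15 = 37*15 = 38
  bit 2 = 1: r = r^2 * 15 mod 47 = 38^2 * 15 = 34*15 = 40
  bit 3 = 0: r = r^2 mod 47 = 40^2 = 2
  bit 4 = 1: r = r^2 * 15 mod 47 = 2^2 * 15 = 4*15 = 13
  -> A = 13
B = 15^18 mod 47  (bits of 18 = 10010)
  bit 0 = 1: r = r^2 * 15 mod 47 = 1^2 * 15 = 1*15 = 15
  bit 1 = 0: r = r^2 mod 47 = 15^2 = 37
  bit 2 = 0: r = r^2 mod 47 = 37^2 = 6
  bit 3 = 1: r = r^2 * 15 mod 47 = 6^2 * 15 = 36*15 = 23
  bit 4 = 0: r = r^2 mod 47 = 23^2 = 12
  -> B = 12
s = B^a = 12^29 mod 47  (bits of 29 = 11101)
  bit 0 = 1: r = r^2 * 12 mod 47 = 1^2 * 12 = 1*12 = 12
  bit 1 = 1: r = r^2 * 12 mod 47 = 12^2 * 12 = 3*12 = 36
  bit 2 = 1: r = r^2 * 12 mod 47 = 36^2 * 12 = 27*12 = 42
  bit 3 = 0: r = r^2 mod 47 = 42^2 = 25
  bit 4 = 1: r = r^2 * 12 mod 47 = 25^2 * 12 = 14*12 = 27
  -> s = B^a = 27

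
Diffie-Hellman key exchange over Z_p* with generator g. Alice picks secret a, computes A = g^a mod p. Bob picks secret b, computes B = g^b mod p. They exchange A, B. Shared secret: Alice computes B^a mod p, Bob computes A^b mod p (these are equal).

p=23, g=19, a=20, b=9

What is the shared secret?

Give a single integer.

Answer: 3

Derivation:
A = 19^20 mod 23  (bits of 20 = 10100)
  bit 0 = 1: r = r^2 * 19 mod 23 = 1^2 * 19 = 1*19 = 19
  bit 1 = 0: r = r^2 mod 23 = 19^2 = 16
  bit 2 = 1: r = r^2 * 19 mod 23 = 16^2 * 19 = 3*19 = 11
  bit 3 = 0: r = r^2 mod 23 = 11^2 = 6
  bit 4 = 0: r = r^2 mod 23 = 6^2 = 13
  -> A = 13
B = 19^9 mod 23  (bits of 9 = 1001)
  bit 0 = 1: r = r^2 * 19 mod 23 = 1^2 * 19 = 1*19 = 19
  bit 1 = 0: r = r^2 mod 23 = 19^2 = 16
  bit 2 = 0: r = r^2 mod 23 = 16^2 = 3
  bit 3 = 1: r = r^2 * 19 mod 23 = 3^2 * 19 = 9*19 = 10
  -> B = 10
s = B^a = 10^20 mod 23  (bits of 20 = 10100)
  bit 0 = 1: r = r^2 * 10 mod 23 = 1^2 * 10 = 1*10 = 10
  bit 1 = 0: r = r^2 mod 23 = 10^2 = 8
  bit 2 = 1: r = r^2 * 10 mod 23 = 8^2 * 10 = 18*10 = 19
  bit 3 = 0: r = r^2 mod 23 = 19^2 = 16
  bit 4 = 0: r = r^2 mod 23 = 16^2 = 3
  -> s = B^a = 3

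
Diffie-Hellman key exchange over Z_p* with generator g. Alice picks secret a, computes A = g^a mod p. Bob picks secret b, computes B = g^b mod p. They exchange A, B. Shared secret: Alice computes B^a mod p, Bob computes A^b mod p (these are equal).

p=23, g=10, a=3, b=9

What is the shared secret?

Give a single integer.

Answer: 19

Derivation:
A = 10^3 mod 23  (bits of 3 = 11)
  bit 0 = 1: r = r^2 * 10 mod 23 = 1^2 * 10 = 1*10 = 10
  bit 1 = 1: r = r^2 * 10 mod 23 = 10^2 * 10 = 8*10 = 11
  -> A = 11
B = 10^9 mod 23  (bits of 9 = 1001)
  bit 0 = 1: r = r^2 * 10 mod 23 = 1^2 * 10 = 1*10 = 10
  bit 1 = 0: r = r^2 mod 23 = 10^2 = 8
  bit 2 = 0: r = r^2 mod 23 = 8^2 = 18
  bit 3 = 1: r = r^2 * 10 mod 23 = 18^2 * 10 = 2*10 = 20
  -> B = 20
s = B^a = 20^3 mod 23  (bits of 3 = 11)
  bit 0 = 1: r = r^2 * 20 mod 23 = 1^2 * 20 = 1*20 = 20
  bit 1 = 1: r = r^2 * 20 mod 23 = 20^2 * 20 = 9*20 = 19
  -> s = B^a = 19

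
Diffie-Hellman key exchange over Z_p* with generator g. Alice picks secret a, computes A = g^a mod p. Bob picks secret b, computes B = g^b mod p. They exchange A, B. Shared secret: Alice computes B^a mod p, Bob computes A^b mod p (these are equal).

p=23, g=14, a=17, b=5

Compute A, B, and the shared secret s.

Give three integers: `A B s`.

Answer: 20 15 10

Derivation:
A = 14^17 mod 23  (bits of 17 = 10001)
  bit 0 = 1: r = r^2 * 14 mod 23 = 1^2 * 14 = 1*14 = 14
  bit 1 = 0: r = r^2 mod 23 = 14^2 = 12
  bit 2 = 0: r = r^2 mod 23 = 12^2 = 6
  bit 3 = 0: r = r^2 mod 23 = 6^2 = 13
  bit 4 = 1: r = r^2 * 14 mod 23 = 13^2 * 14 = 8*14 = 20
  -> A = 20
B = 14^5 mod 23  (bits of 5 = 101)
  bit 0 = 1: r = r^2 * 14 mod 23 = 1^2 * 14 = 1*14 = 14
  bit 1 = 0: r = r^2 mod 23 = 14^2 = 12
  bit 2 = 1: r = r^2 * 14 mod 23 = 12^2 * 14 = 6*14 = 15
  -> B = 15
s = B^a = 15^17 mod 23  (bits of 17 = 10001)
  bit 0 = 1: r = r^2 * 15 mod 23 = 1^2 * 15 = 1*15 = 15
  bit 1 = 0: r = r^2 mod 23 = 15^2 = 18
  bit 2 = 0: r = r^2 mod 23 = 18^2 = 2
  bit 3 = 0: r = r^2 mod 23 = 2^2 = 4
  bit 4 = 1: r = r^2 * 15 mod 23 = 4^2 * 15 = 16*15 = 10
  -> s = B^a = 10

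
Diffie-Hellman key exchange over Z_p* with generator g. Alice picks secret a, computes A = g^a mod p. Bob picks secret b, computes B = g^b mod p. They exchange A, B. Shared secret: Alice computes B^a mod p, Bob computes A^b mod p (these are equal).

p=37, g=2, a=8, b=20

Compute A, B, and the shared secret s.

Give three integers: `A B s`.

Answer: 34 33 9

Derivation:
A = 2^8 mod 37  (bits of 8 = 1000)
  bit 0 = 1: r = r^2 * 2 mod 37 = 1^2 * 2 = 1*2 = 2
  bit 1 = 0: r = r^2 mod 37 = 2^2 = 4
  bit 2 = 0: r = r^2 mod 37 = 4^2 = 16
  bit 3 = 0: r = r^2 mod 37 = 16^2 = 34
  -> A = 34
B = 2^20 mod 37  (bits of 20 = 10100)
  bit 0 = 1: r = r^2 * 2 mod 37 = 1^2 * 2 = 1*2 = 2
  bit 1 = 0: r = r^2 mod 37 = 2^2 = 4
  bit 2 = 1: r = r^2 * 2 mod 37 = 4^2 * 2 = 16*2 = 32
  bit 3 = 0: r = r^2 mod 37 = 32^2 = 25
  bit 4 = 0: r = r^2 mod 37 = 25^2 = 33
  -> B = 33
s = B^a = 33^8 mod 37  (bits of 8 = 1000)
  bit 0 = 1: r = r^2 * 33 mod 37 = 1^2 * 33 = 1*33 = 33
  bit 1 = 0: r = r^2 mod 37 = 33^2 = 16
  bit 2 = 0: r = r^2 mod 37 = 16^2 = 34
  bit 3 = 0: r = r^2 mod 37 = 34^2 = 9
  -> s = B^a = 9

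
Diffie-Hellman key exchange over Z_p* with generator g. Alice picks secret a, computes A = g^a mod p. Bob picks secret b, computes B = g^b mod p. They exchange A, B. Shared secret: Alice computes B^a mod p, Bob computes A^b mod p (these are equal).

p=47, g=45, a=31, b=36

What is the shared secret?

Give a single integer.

A = 45^31 mod 47  (bits of 31 = 11111)
  bit 0 = 1: r = r^2 * 45 mod 47 = 1^2 * 45 = 1*45 = 45
  bit 1 = 1: r = r^2 * 45 mod 47 = 45^2 * 45 = 4*45 = 39
  bit 2 = 1: r = r^2 * 45 mod 47 = 39^2 * 45 = 17*45 = 13
  bit 3 = 1: r = r^2 * 45 mod 47 = 13^2 * 45 = 28*45 = 38
  bit 4 = 1: r = r^2 * 45 mod 47 = 38^2 * 45 = 34*45 = 26
  -> A = 26
B = 45^36 mod 47  (bits of 36 = 100100)
  bit 0 = 1: r = r^2 * 45 mod 47 = 1^2 * 45 = 1*45 = 45
  bit 1 = 0: r = r^2 mod 47 = 45^2 = 4
  bit 2 = 0: r = r^2 mod 47 = 4^2 = 16
  bit 3 = 1: r = r^2 * 45 mod 47 = 16^2 * 45 = 21*45 = 5
  bit 4 = 0: r = r^2 mod 47 = 5^2 = 25
  bit 5 = 0: r = r^2 mod 47 = 25^2 = 14
  -> B = 14
s = B^a = 14^31 mod 47  (bits of 31 = 11111)
  bit 0 = 1: r = r^2 * 14 mod 47 = 1^2 * 14 = 1*14 = 14
  bit 1 = 1: r = r^2 * 14 mod 47 = 14^2 * 14 = 8*14 = 18
  bit 2 = 1: r = r^2 * 14 mod 47 = 18^2 * 14 = 42*14 = 24
  bit 3 = 1: r = r^2 * 14 mod 47 = 24^2 * 14 = 12*14 = 27
  bit 4 = 1: r = r^2 * 14 mod 47 = 27^2 * 14 = 24*14 = 7
  -> s = B^a = 7

Answer: 7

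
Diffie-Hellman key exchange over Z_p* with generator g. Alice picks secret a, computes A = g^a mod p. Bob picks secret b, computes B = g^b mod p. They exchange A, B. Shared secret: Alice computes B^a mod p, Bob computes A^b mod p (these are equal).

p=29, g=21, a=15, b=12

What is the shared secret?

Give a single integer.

A = 21^15 mod 29  (bits of 15 = 1111)
  bit 0 = 1: r = r^2 * 21 mod 29 = 1^2 * 21 = 1*21 = 21
  bit 1 = 1: r = r^2 * 21 mod 29 = 21^2 * 21 = 6*21 = 10
  bit 2 = 1: r = r^2 * 21 mod 29 = 10^2 * 21 = 13*21 = 12
  bit 3 = 1: r = r^2 * 21 mod 29 = 12^2 * 21 = 28*21 = 8
  -> A = 8
B = 21^12 mod 29  (bits of 12 = 1100)
  bit 0 = 1: r = r^2 * 21 mod 29 = 1^2 * 21 = 1*21 = 21
  bit 1 = 1: r = r^2 * 21 mod 29 = 21^2 * 21 = 6*21 = 10
  bit 2 = 0: r = r^2 mod 29 = 10^2 = 13
  bit 3 = 0: r = r^2 mod 29 = 13^2 = 24
  -> B = 24
s = B^a = 24^15 mod 29  (bits of 15 = 1111)
  bit 0 = 1: r = r^2 * 24 mod 29 = 1^2 * 24 = 1*24 = 24
  bit 1 = 1: r = r^2 * 24 mod 29 = 24^2 * 24 = 25*24 = 20
  bit 2 = 1: r = r^2 * 24 mod 29 = 20^2 * 24 = 23*24 = 1
  bit 3 = 1: r = r^2 * 24 mod 29 = 1^2 * 24 = 1*24 = 24
  -> s = B^a = 24

Answer: 24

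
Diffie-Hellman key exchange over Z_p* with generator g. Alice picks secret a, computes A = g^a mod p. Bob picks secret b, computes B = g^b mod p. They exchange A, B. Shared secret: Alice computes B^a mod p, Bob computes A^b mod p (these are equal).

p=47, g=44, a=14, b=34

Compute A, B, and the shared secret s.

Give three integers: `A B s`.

A = 44^14 mod 47  (bits of 14 = 1110)
  bit 0 = 1: r = r^2 * 44 mod 47 = 1^2 * 44 = 1*44 = 44
  bit 1 = 1: r = r^2 * 44 mod 47 = 44^2 * 44 = 9*44 = 20
  bit 2 = 1: r = r^2 * 44 mod 47 = 20^2 * 44 = 24*44 = 22
  bit 3 = 0: r = r^2 mod 47 = 22^2 = 14
  -> A = 14
B = 44^34 mod 47  (bits of 34 = 100010)
  bit 0 = 1: r = r^2 * 44 mod 47 = 1^2 * 44 = 1*44 = 44
  bit 1 = 0: r = r^2 mod 47 = 44^2 = 9
  bit 2 = 0: r = r^2 mod 47 = 9^2 = 34
  bit 3 = 0: r = r^2 mod 47 = 34^2 = 28
  bit 4 = 1: r = r^2 * 44 mod 47 = 28^2 * 44 = 32*44 = 45
  bit 5 = 0: r = r^2 mod 47 = 45^2 = 4
  -> B = 4
s = B^a = 4^14 mod 47  (bits of 14 = 1110)
  bit 0 = 1: r = r^2 * 4 mod 47 = 1^2 * 4 = 1*4 = 4
  bit 1 = 1: r = r^2 * 4 mod 47 = 4^2 * 4 = 16*4 = 17
  bit 2 = 1: r = r^2 * 4 mod 47 = 17^2 * 4 = 7*4 = 28
  bit 3 = 0: r = r^2 mod 47 = 28^2 = 32
  -> s = B^a = 32

Answer: 14 4 32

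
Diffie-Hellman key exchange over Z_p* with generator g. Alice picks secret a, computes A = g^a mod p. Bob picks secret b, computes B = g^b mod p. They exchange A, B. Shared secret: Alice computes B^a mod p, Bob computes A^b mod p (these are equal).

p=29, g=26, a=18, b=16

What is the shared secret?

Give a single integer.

Answer: 7

Derivation:
A = 26^18 mod 29  (bits of 18 = 10010)
  bit 0 = 1: r = r^2 * 26 mod 29 = 1^2 * 26 = 1*26 = 26
  bit 1 = 0: r = r^2 mod 29 = 26^2 = 9
  bit 2 = 0: r = r^2 mod 29 = 9^2 = 23
  bit 3 = 1: r = r^2 * 26 mod 29 = 23^2 * 26 = 7*26 = 8
  bit 4 = 0: r = r^2 mod 29 = 8^2 = 6
  -> A = 6
B = 26^16 mod 29  (bits of 16 = 10000)
  bit 0 = 1: r = r^2 * 26 mod 29 = 1^2 * 26 = 1*26 = 26
  bit 1 = 0: r = r^2 mod 29 = 26^2 = 9
  bit 2 = 0: r = r^2 mod 29 = 9^2 = 23
  bit 3 = 0: r = r^2 mod 29 = 23^2 = 7
  bit 4 = 0: r = r^2 mod 29 = 7^2 = 20
  -> B = 20
s = B^a = 20^18 mod 29  (bits of 18 = 10010)
  bit 0 = 1: r = r^2 * 20 mod 29 = 1^2 * 20 = 1*20 = 20
  bit 1 = 0: r = r^2 mod 29 = 20^2 = 23
  bit 2 = 0: r = r^2 mod 29 = 23^2 = 7
  bit 3 = 1: r = r^2 * 20 mod 29 = 7^2 * 20 = 20*20 = 23
  bit 4 = 0: r = r^2 mod 29 = 23^2 = 7
  -> s = B^a = 7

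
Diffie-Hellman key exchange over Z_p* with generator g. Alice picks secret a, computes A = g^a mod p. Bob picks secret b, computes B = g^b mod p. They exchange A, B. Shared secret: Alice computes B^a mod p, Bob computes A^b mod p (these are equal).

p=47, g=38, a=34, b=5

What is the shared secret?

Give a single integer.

Answer: 6

Derivation:
A = 38^34 mod 47  (bits of 34 = 100010)
  bit 0 = 1: r = r^2 * 38 mod 47 = 1^2 * 38 = 1*38 = 38
  bit 1 = 0: r = r^2 mod 47 = 38^2 = 34
  bit 2 = 0: r = r^2 mod 47 = 34^2 = 28
  bit 3 = 0: r = r^2 mod 47 = 28^2 = 32
  bit 4 = 1: r = r^2 * 38 mod 47 = 32^2 * 38 = 37*38 = 43
  bit 5 = 0: r = r^2 mod 47 = 43^2 = 16
  -> A = 16
B = 38^5 mod 47  (bits of 5 = 101)
  bit 0 = 1: r = r^2 * 38 mod 47 = 1^2 * 38 = 1*38 = 38
  bit 1 = 0: r = r^2 mod 47 = 38^2 = 34
  bit 2 = 1: r = r^2 * 38 mod 47 = 34^2 * 38 = 28*38 = 30
  -> B = 30
s = B^a = 30^34 mod 47  (bits of 34 = 100010)
  bit 0 = 1: r = r^2 * 30 mod 47 = 1^2 * 30 = 1*30 = 30
  bit 1 = 0: r = r^2 mod 47 = 30^2 = 7
  bit 2 = 0: r = r^2 mod 47 = 7^2 = 2
  bit 3 = 0: r = r^2 mod 47 = 2^2 = 4
  bit 4 = 1: r = r^2 * 30 mod 47 = 4^2 * 30 = 16*30 = 10
  bit 5 = 0: r = r^2 mod 47 = 10^2 = 6
  -> s = B^a = 6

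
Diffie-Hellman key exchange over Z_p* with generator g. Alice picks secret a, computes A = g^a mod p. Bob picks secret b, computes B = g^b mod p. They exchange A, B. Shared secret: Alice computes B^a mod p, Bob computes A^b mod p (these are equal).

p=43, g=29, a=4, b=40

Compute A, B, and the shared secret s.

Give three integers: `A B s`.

Answer: 17 9 25

Derivation:
A = 29^4 mod 43  (bits of 4 = 100)
  bit 0 = 1: r = r^2 * 29 mod 43 = 1^2 * 29 = 1*29 = 29
  bit 1 = 0: r = r^2 mod 43 = 29^2 = 24
  bit 2 = 0: r = r^2 mod 43 = 24^2 = 17
  -> A = 17
B = 29^40 mod 43  (bits of 40 = 101000)
  bit 0 = 1: r = r^2 * 29 mod 43 = 1^2 * 29 = 1*29 = 29
  bit 1 = 0: r = r^2 mod 43 = 29^2 = 24
  bit 2 = 1: r = r^2 * 29 mod 43 = 24^2 * 29 = 17*29 = 20
  bit 3 = 0: r = r^2 mod 43 = 20^2 = 13
  bit 4 = 0: r = r^2 mod 43 = 13^2 = 40
  bit 5 = 0: r = r^2 mod 43 = 40^2 = 9
  -> B = 9
s = B^a = 9^4 mod 43  (bits of 4 = 100)
  bit 0 = 1: r = r^2 * 9 mod 43 = 1^2 * 9 = 1*9 = 9
  bit 1 = 0: r = r^2 mod 43 = 9^2 = 38
  bit 2 = 0: r = r^2 mod 43 = 38^2 = 25
  -> s = B^a = 25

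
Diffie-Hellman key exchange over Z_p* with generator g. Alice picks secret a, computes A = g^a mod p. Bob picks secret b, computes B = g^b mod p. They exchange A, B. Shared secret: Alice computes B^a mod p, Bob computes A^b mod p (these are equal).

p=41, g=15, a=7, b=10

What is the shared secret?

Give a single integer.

A = 15^7 mod 41  (bits of 7 = 111)
  bit 0 = 1: r = r^2 * 15 mod 41 = 1^2 * 15 = 1*15 = 15
  bit 1 = 1: r = r^2 * 15 mod 41 = 15^2 * 15 = 20*15 = 13
  bit 2 = 1: r = r^2 * 15 mod 41 = 13^2 * 15 = 5*15 = 34
  -> A = 34
B = 15^10 mod 41  (bits of 10 = 1010)
  bit 0 = 1: r = r^2 * 15 mod 41 = 1^2 * 15 = 1*15 = 15
  bit 1 = 0: r = r^2 mod 41 = 15^2 = 20
  bit 2 = 1: r = r^2 * 15 mod 41 = 20^2 * 15 = 31*15 = 14
  bit 3 = 0: r = r^2 mod 41 = 14^2 = 32
  -> B = 32
s = B^a = 32^7 mod 41  (bits of 7 = 111)
  bit 0 = 1: r = r^2 * 32 mod 41 = 1^2 * 32 = 1*32 = 32
  bit 1 = 1: r = r^2 * 32 mod 41 = 32^2 * 32 = 40*32 = 9
  bit 2 = 1: r = r^2 * 32 mod 41 = 9^2 * 32 = 40*32 = 9
  -> s = B^a = 9

Answer: 9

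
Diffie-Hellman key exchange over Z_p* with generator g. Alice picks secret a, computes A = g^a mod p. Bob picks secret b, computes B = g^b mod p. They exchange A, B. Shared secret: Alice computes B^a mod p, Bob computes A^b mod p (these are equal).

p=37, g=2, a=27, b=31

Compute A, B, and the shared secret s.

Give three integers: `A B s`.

Answer: 6 22 31

Derivation:
A = 2^27 mod 37  (bits of 27 = 11011)
  bit 0 = 1: r = r^2 * 2 mod 37 = 1^2 * 2 = 1*2 = 2
  bit 1 = 1: r = r^2 * 2 mod 37 = 2^2 * 2 = 4*2 = 8
  bit 2 = 0: r = r^2 mod 37 = 8^2 = 27
  bit 3 = 1: r = r^2 * 2 mod 37 = 27^2 * 2 = 26*2 = 15
  bit 4 = 1: r = r^2 * 2 mod 37 = 15^2 * 2 = 3*2 = 6
  -> A = 6
B = 2^31 mod 37  (bits of 31 = 11111)
  bit 0 = 1: r = r^2 * 2 mod 37 = 1^2 * 2 = 1*2 = 2
  bit 1 = 1: r = r^2 * 2 mod 37 = 2^2 * 2 = 4*2 = 8
  bit 2 = 1: r = r^2 * 2 mod 37 = 8^2 * 2 = 27*2 = 17
  bit 3 = 1: r = r^2 * 2 mod 37 = 17^2 * 2 = 30*2 = 23
  bit 4 = 1: r = r^2 * 2 mod 37 = 23^2 * 2 = 11*2 = 22
  -> B = 22
s = B^a = 22^27 mod 37  (bits of 27 = 11011)
  bit 0 = 1: r = r^2 * 22 mod 37 = 1^2 * 22 = 1*22 = 22
  bit 1 = 1: r = r^2 * 22 mod 37 = 22^2 * 22 = 3*22 = 29
  bit 2 = 0: r = r^2 mod 37 = 29^2 = 27
  bit 3 = 1: r = r^2 * 22 mod 37 = 27^2 * 22 = 26*22 = 17
  bit 4 = 1: r = r^2 * 22 mod 37 = 17^2 * 22 = 30*22 = 31
  -> s = B^a = 31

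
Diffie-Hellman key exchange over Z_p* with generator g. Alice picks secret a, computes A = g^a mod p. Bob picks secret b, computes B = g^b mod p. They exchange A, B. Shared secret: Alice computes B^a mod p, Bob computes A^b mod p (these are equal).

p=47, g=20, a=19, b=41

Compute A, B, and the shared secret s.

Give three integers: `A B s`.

Answer: 43 19 33

Derivation:
A = 20^19 mod 47  (bits of 19 = 10011)
  bit 0 = 1: r = r^2 * 20 mod 47 = 1^2 * 20 = 1*20 = 20
  bit 1 = 0: r = r^2 mod 47 = 20^2 = 24
  bit 2 = 0: r = r^2 mod 47 = 24^2 = 12
  bit 3 = 1: r = r^2 * 20 mod 47 = 12^2 * 20 = 3*20 = 13
  bit 4 = 1: r = r^2 * 20 mod 47 = 13^2 * 20 = 28*20 = 43
  -> A = 43
B = 20^41 mod 47  (bits of 41 = 101001)
  bit 0 = 1: r = r^2 * 20 mod 47 = 1^2 * 20 = 1*20 = 20
  bit 1 = 0: r = r^2 mod 47 = 20^2 = 24
  bit 2 = 1: r = r^2 * 20 mod 47 = 24^2 * 20 = 12*20 = 5
  bit 3 = 0: r = r^2 mod 47 = 5^2 = 25
  bit 4 = 0: r = r^2 mod 47 = 25^2 = 14
  bit 5 = 1: r = r^2 * 20 mod 47 = 14^2 * 20 = 8*20 = 19
  -> B = 19
s = B^a = 19^19 mod 47  (bits of 19 = 10011)
  bit 0 = 1: r = r^2 * 19 mod 47 = 1^2 * 19 = 1*19 = 19
  bit 1 = 0: r = r^2 mod 47 = 19^2 = 32
  bit 2 = 0: r = r^2 mod 47 = 32^2 = 37
  bit 3 = 1: r = r^2 * 19 mod 47 = 37^2 * 19 = 6*19 = 20
  bit 4 = 1: r = r^2 * 19 mod 47 = 20^2 * 19 = 24*19 = 33
  -> s = B^a = 33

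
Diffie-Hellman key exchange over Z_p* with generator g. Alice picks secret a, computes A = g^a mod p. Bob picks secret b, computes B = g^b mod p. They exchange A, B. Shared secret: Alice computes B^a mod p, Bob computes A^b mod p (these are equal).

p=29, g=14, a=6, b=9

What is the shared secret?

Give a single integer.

Answer: 4

Derivation:
A = 14^6 mod 29  (bits of 6 = 110)
  bit 0 = 1: r = r^2 * 14 mod 29 = 1^2 * 14 = 1*14 = 14
  bit 1 = 1: r = r^2 * 14 mod 29 = 14^2 * 14 = 22*14 = 18
  bit 2 = 0: r = r^2 mod 29 = 18^2 = 5
  -> A = 5
B = 14^9 mod 29  (bits of 9 = 1001)
  bit 0 = 1: r = r^2 * 14 mod 29 = 1^2 * 14 = 1*14 = 14
  bit 1 = 0: r = r^2 mod 29 = 14^2 = 22
  bit 2 = 0: r = r^2 mod 29 = 22^2 = 20
  bit 3 = 1: r = r^2 * 14 mod 29 = 20^2 * 14 = 23*14 = 3
  -> B = 3
s = B^a = 3^6 mod 29  (bits of 6 = 110)
  bit 0 = 1: r = r^2 * 3 mod 29 = 1^2 * 3 = 1*3 = 3
  bit 1 = 1: r = r^2 * 3 mod 29 = 3^2 * 3 = 9*3 = 27
  bit 2 = 0: r = r^2 mod 29 = 27^2 = 4
  -> s = B^a = 4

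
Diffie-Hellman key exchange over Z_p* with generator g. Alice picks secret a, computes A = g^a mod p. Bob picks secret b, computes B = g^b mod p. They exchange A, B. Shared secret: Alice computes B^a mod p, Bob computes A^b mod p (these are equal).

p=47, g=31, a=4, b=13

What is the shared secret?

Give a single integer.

A = 31^4 mod 47  (bits of 4 = 100)
  bit 0 = 1: r = r^2 * 31 mod 47 = 1^2 * 31 = 1*31 = 31
  bit 1 = 0: r = r^2 mod 47 = 31^2 = 21
  bit 2 = 0: r = r^2 mod 47 = 21^2 = 18
  -> A = 18
B = 31^13 mod 47  (bits of 13 = 1101)
  bit 0 = 1: r = r^2 * 31 mod 47 = 1^2 * 31 = 1*31 = 31
  bit 1 = 1: r = r^2 * 31 mod 47 = 31^2 * 31 = 21*31 = 40
  bit 2 = 0: r = r^2 mod 47 = 40^2 = 2
  bit 3 = 1: r = r^2 * 31 mod 47 = 2^2 * 31 = 4*31 = 30
  -> B = 30
s = B^a = 30^4 mod 47  (bits of 4 = 100)
  bit 0 = 1: r = r^2 * 30 mod 47 = 1^2 * 30 = 1*30 = 30
  bit 1 = 0: r = r^2 mod 47 = 30^2 = 7
  bit 2 = 0: r = r^2 mod 47 = 7^2 = 2
  -> s = B^a = 2

Answer: 2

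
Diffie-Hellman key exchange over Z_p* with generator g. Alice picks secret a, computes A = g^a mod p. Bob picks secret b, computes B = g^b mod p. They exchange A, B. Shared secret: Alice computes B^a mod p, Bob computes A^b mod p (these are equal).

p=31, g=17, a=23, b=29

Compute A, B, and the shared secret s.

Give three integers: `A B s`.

A = 17^23 mod 31  (bits of 23 = 10111)
  bit 0 = 1: r = r^2 * 17 mod 31 = 1^2 * 17 = 1*17 = 17
  bit 1 = 0: r = r^2 mod 31 = 17^2 = 10
  bit 2 = 1: r = r^2 * 17 mod 31 = 10^2 * 17 = 7*17 = 26
  bit 3 = 1: r = r^2 * 17 mod 31 = 26^2 * 17 = 25*17 = 22
  bit 4 = 1: r = r^2 * 17 mod 31 = 22^2 * 17 = 19*17 = 13
  -> A = 13
B = 17^29 mod 31  (bits of 29 = 11101)
  bit 0 = 1: r = r^2 * 17 mod 31 = 1^2 * 17 = 1*17 = 17
  bit 1 = 1: r = r^2 * 17 mod 31 = 17^2 * 17 = 10*17 = 15
  bit 2 = 1: r = r^2 * 17 mod 31 = 15^2 * 17 = 8*17 = 12
  bit 3 = 0: r = r^2 mod 31 = 12^2 = 20
  bit 4 = 1: r = r^2 * 17 mod 31 = 20^2 * 17 = 28*17 = 11
  -> B = 11
s = B^a = 11^23 mod 31  (bits of 23 = 10111)
  bit 0 = 1: r = r^2 * 11 mod 31 = 1^2 * 11 = 1*11 = 11
  bit 1 = 0: r = r^2 mod 31 = 11^2 = 28
  bit 2 = 1: r = r^2 * 11 mod 31 = 28^2 * 11 = 9*11 = 6
  bit 3 = 1: r = r^2 * 11 mod 31 = 6^2 * 11 = 5*11 = 24
  bit 4 = 1: r = r^2 * 11 mod 31 = 24^2 * 11 = 18*11 = 12
  -> s = B^a = 12

Answer: 13 11 12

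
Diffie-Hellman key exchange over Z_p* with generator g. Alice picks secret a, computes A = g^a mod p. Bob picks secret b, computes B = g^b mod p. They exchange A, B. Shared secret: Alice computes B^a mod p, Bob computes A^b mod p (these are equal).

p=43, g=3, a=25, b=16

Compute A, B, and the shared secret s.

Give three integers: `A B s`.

A = 3^25 mod 43  (bits of 25 = 11001)
  bit 0 = 1: r = r^2 * 3 mod 43 = 1^2 * 3 = 1*3 = 3
  bit 1 = 1: r = r^2 * 3 mod 43 = 3^2 * 3 = 9*3 = 27
  bit 2 = 0: r = r^2 mod 43 = 27^2 = 41
  bit 3 = 0: r = r^2 mod 43 = 41^2 = 4
  bit 4 = 1: r = r^2 * 3 mod 43 = 4^2 * 3 = 16*3 = 5
  -> A = 5
B = 3^16 mod 43  (bits of 16 = 10000)
  bit 0 = 1: r = r^2 * 3 mod 43 = 1^2 * 3 = 1*3 = 3
  bit 1 = 0: r = r^2 mod 43 = 3^2 = 9
  bit 2 = 0: r = r^2 mod 43 = 9^2 = 38
  bit 3 = 0: r = r^2 mod 43 = 38^2 = 25
  bit 4 = 0: r = r^2 mod 43 = 25^2 = 23
  -> B = 23
s = B^a = 23^25 mod 43  (bits of 25 = 11001)
  bit 0 = 1: r = r^2 * 23 mod 43 = 1^2 * 23 = 1*23 = 23
  bit 1 = 1: r = r^2 * 23 mod 43 = 23^2 * 23 = 13*23 = 41
  bit 2 = 0: r = r^2 mod 43 = 41^2 = 4
  bit 3 = 0: r = r^2 mod 43 = 4^2 = 16
  bit 4 = 1: r = r^2 * 23 mod 43 = 16^2 * 23 = 41*23 = 40
  -> s = B^a = 40

Answer: 5 23 40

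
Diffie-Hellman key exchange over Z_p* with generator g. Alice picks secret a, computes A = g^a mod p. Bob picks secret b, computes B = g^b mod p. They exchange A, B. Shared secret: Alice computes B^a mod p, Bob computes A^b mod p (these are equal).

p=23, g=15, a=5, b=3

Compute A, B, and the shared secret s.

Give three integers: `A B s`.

A = 15^5 mod 23  (bits of 5 = 101)
  bit 0 = 1: r = r^2 * 15 mod 23 = 1^2 * 15 = 1*15 = 15
  bit 1 = 0: r = r^2 mod 23 = 15^2 = 18
  bit 2 = 1: r = r^2 * 15 mod 23 = 18^2 * 15 = 2*15 = 7
  -> A = 7
B = 15^3 mod 23  (bits of 3 = 11)
  bit 0 = 1: r = r^2 * 15 mod 23 = 1^2 * 15 = 1*15 = 15
  bit 1 = 1: r = r^2 * 15 mod 23 = 15^2 * 15 = 18*15 = 17
  -> B = 17
s = B^a = 17^5 mod 23  (bits of 5 = 101)
  bit 0 = 1: r = r^2 * 17 mod 23 = 1^2 * 17 = 1*17 = 17
  bit 1 = 0: r = r^2 mod 23 = 17^2 = 13
  bit 2 = 1: r = r^2 * 17 mod 23 = 13^2 * 17 = 8*17 = 21
  -> s = B^a = 21

Answer: 7 17 21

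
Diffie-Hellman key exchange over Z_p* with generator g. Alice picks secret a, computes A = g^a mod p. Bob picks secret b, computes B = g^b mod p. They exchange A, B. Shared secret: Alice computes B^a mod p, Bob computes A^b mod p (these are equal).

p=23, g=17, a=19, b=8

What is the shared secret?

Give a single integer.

A = 17^19 mod 23  (bits of 19 = 10011)
  bit 0 = 1: r = r^2 * 17 mod 23 = 1^2 * 17 = 1*17 = 17
  bit 1 = 0: r = r^2 mod 23 = 17^2 = 13
  bit 2 = 0: r = r^2 mod 23 = 13^2 = 8
  bit 3 = 1: r = r^2 * 17 mod 23 = 8^2 * 17 = 18*17 = 7
  bit 4 = 1: r = r^2 * 17 mod 23 = 7^2 * 17 = 3*17 = 5
  -> A = 5
B = 17^8 mod 23  (bits of 8 = 1000)
  bit 0 = 1: r = r^2 * 17 mod 23 = 1^2 * 17 = 1*17 = 17
  bit 1 = 0: r = r^2 mod 23 = 17^2 = 13
  bit 2 = 0: r = r^2 mod 23 = 13^2 = 8
  bit 3 = 0: r = r^2 mod 23 = 8^2 = 18
  -> B = 18
s = B^a = 18^19 mod 23  (bits of 19 = 10011)
  bit 0 = 1: r = r^2 * 18 mod 23 = 1^2 * 18 = 1*18 = 18
  bit 1 = 0: r = r^2 mod 23 = 18^2 = 2
  bit 2 = 0: r = r^2 mod 23 = 2^2 = 4
  bit 3 = 1: r = r^2 * 18 mod 23 = 4^2 * 18 = 16*18 = 12
  bit 4 = 1: r = r^2 * 18 mod 23 = 12^2 * 18 = 6*18 = 16
  -> s = B^a = 16

Answer: 16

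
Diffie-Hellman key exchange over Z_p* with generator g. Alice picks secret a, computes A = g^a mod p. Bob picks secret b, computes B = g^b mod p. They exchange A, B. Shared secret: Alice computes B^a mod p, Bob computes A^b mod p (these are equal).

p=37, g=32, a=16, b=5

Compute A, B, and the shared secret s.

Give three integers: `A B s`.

Answer: 34 20 16

Derivation:
A = 32^16 mod 37  (bits of 16 = 10000)
  bit 0 = 1: r = r^2 * 32 mod 37 = 1^2 * 32 = 1*32 = 32
  bit 1 = 0: r = r^2 mod 37 = 32^2 = 25
  bit 2 = 0: r = r^2 mod 37 = 25^2 = 33
  bit 3 = 0: r = r^2 mod 37 = 33^2 = 16
  bit 4 = 0: r = r^2 mod 37 = 16^2 = 34
  -> A = 34
B = 32^5 mod 37  (bits of 5 = 101)
  bit 0 = 1: r = r^2 * 32 mod 37 = 1^2 * 32 = 1*32 = 32
  bit 1 = 0: r = r^2 mod 37 = 32^2 = 25
  bit 2 = 1: r = r^2 * 32 mod 37 = 25^2 * 32 = 33*32 = 20
  -> B = 20
s = B^a = 20^16 mod 37  (bits of 16 = 10000)
  bit 0 = 1: r = r^2 * 20 mod 37 = 1^2 * 20 = 1*20 = 20
  bit 1 = 0: r = r^2 mod 37 = 20^2 = 30
  bit 2 = 0: r = r^2 mod 37 = 30^2 = 12
  bit 3 = 0: r = r^2 mod 37 = 12^2 = 33
  bit 4 = 0: r = r^2 mod 37 = 33^2 = 16
  -> s = B^a = 16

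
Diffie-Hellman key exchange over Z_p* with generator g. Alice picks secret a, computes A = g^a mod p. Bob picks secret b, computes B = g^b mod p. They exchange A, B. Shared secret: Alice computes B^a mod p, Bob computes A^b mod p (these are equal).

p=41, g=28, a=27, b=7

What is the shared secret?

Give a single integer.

A = 28^27 mod 41  (bits of 27 = 11011)
  bit 0 = 1: r = r^2 * 28 mod 41 = 1^2 * 28 = 1*28 = 28
  bit 1 = 1: r = r^2 * 28 mod 41 = 28^2 * 28 = 5*28 = 17
  bit 2 = 0: r = r^2 mod 41 = 17^2 = 2
  bit 3 = 1: r = r^2 * 28 mod 41 = 2^2 * 28 = 4*28 = 30
  bit 4 = 1: r = r^2 * 28 mod 41 = 30^2 * 28 = 39*28 = 26
  -> A = 26
B = 28^7 mod 41  (bits of 7 = 111)
  bit 0 = 1: r = r^2 * 28 mod 41 = 1^2 * 28 = 1*28 = 28
  bit 1 = 1: r = r^2 * 28 mod 41 = 28^2 * 28 = 5*28 = 17
  bit 2 = 1: r = r^2 * 28 mod 41 = 17^2 * 28 = 2*28 = 15
  -> B = 15
s = B^a = 15^27 mod 41  (bits of 27 = 11011)
  bit 0 = 1: r = r^2 * 15 mod 41 = 1^2 * 15 = 1*15 = 15
  bit 1 = 1: r = r^2 * 15 mod 41 = 15^2 * 15 = 20*15 = 13
  bit 2 = 0: r = r^2 mod 41 = 13^2 = 5
  bit 3 = 1: r = r^2 * 15 mod 41 = 5^2 * 15 = 25*15 = 6
  bit 4 = 1: r = r^2 * 15 mod 41 = 6^2 * 15 = 36*15 = 7
  -> s = B^a = 7

Answer: 7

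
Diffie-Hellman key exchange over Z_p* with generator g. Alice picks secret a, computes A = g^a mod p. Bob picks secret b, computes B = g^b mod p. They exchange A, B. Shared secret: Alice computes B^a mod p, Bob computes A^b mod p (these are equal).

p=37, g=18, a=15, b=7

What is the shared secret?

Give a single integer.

A = 18^15 mod 37  (bits of 15 = 1111)
  bit 0 = 1: r = r^2 * 18 mod 37 = 1^2 * 18 = 1*18 = 18
  bit 1 = 1: r = r^2 * 18 mod 37 = 18^2 * 18 = 28*18 = 23
  bit 2 = 1: r = r^2 * 18 mod 37 = 23^2 * 18 = 11*18 = 13
  bit 3 = 1: r = r^2 * 18 mod 37 = 13^2 * 18 = 21*18 = 8
  -> A = 8
B = 18^7 mod 37  (bits of 7 = 111)
  bit 0 = 1: r = r^2 * 18 mod 37 = 1^2 * 18 = 1*18 = 18
  bit 1 = 1: r = r^2 * 18 mod 37 = 18^2 * 18 = 28*18 = 23
  bit 2 = 1: r = r^2 * 18 mod 37 = 23^2 * 18 = 11*18 = 13
  -> B = 13
s = B^a = 13^15 mod 37  (bits of 15 = 1111)
  bit 0 = 1: r = r^2 * 13 mod 37 = 1^2 * 13 = 1*13 = 13
  bit 1 = 1: r = r^2 * 13 mod 37 = 13^2 * 13 = 21*13 = 14
  bit 2 = 1: r = r^2 * 13 mod 37 = 14^2 * 13 = 11*13 = 32
  bit 3 = 1: r = r^2 * 13 mod 37 = 32^2 * 13 = 25*13 = 29
  -> s = B^a = 29

Answer: 29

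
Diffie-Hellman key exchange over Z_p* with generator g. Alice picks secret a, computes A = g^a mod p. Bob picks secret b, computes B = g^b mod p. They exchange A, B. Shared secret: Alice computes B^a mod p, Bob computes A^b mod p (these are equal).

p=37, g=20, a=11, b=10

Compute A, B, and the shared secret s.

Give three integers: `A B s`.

A = 20^11 mod 37  (bits of 11 = 1011)
  bit 0 = 1: r = r^2 * 20 mod 37 = 1^2 * 20 = 1*20 = 20
  bit 1 = 0: r = r^2 mod 37 = 20^2 = 30
  bit 2 = 1: r = r^2 * 20 mod 37 = 30^2 * 20 = 12*20 = 18
  bit 3 = 1: r = r^2 * 20 mod 37 = 18^2 * 20 = 28*20 = 5
  -> A = 5
B = 20^10 mod 37  (bits of 10 = 1010)
  bit 0 = 1: r = r^2 * 20 mod 37 = 1^2 * 20 = 1*20 = 20
  bit 1 = 0: r = r^2 mod 37 = 20^2 = 30
  bit 2 = 1: r = r^2 * 20 mod 37 = 30^2 * 20 = 12*20 = 18
  bit 3 = 0: r = r^2 mod 37 = 18^2 = 28
  -> B = 28
s = B^a = 28^11 mod 37  (bits of 11 = 1011)
  bit 0 = 1: r = r^2 * 28 mod 37 = 1^2 * 28 = 1*28 = 28
  bit 1 = 0: r = r^2 mod 37 = 28^2 = 7
  bit 2 = 1: r = r^2 * 28 mod 37 = 7^2 * 28 = 12*28 = 3
  bit 3 = 1: r = r^2 * 28 mod 37 = 3^2 * 28 = 9*28 = 30
  -> s = B^a = 30

Answer: 5 28 30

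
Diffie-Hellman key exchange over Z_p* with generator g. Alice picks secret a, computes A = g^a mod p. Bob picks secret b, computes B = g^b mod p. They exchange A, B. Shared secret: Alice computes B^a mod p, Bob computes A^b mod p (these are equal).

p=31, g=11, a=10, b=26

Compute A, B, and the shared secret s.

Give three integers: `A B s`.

A = 11^10 mod 31  (bits of 10 = 1010)
  bit 0 = 1: r = r^2 * 11 mod 31 = 1^2 * 11 = 1*11 = 11
  bit 1 = 0: r = r^2 mod 31 = 11^2 = 28
  bit 2 = 1: r = r^2 * 11 mod 31 = 28^2 * 11 = 9*11 = 6
  bit 3 = 0: r = r^2 mod 31 = 6^2 = 5
  -> A = 5
B = 11^26 mod 31  (bits of 26 = 11010)
  bit 0 = 1: r = r^2 * 11 mod 31 = 1^2 * 11 = 1*11 = 11
  bit 1 = 1: r = r^2 * 11 mod 31 = 11^2 * 11 = 28*11 = 29
  bit 2 = 0: r = r^2 mod 31 = 29^2 = 4
  bit 3 = 1: r = r^2 * 11 mod 31 = 4^2 * 11 = 16*11 = 21
  bit 4 = 0: r = r^2 mod 31 = 21^2 = 7
  -> B = 7
s = B^a = 7^10 mod 31  (bits of 10 = 1010)
  bit 0 = 1: r = r^2 * 7 mod 31 = 1^2 * 7 = 1*7 = 7
  bit 1 = 0: r = r^2 mod 31 = 7^2 = 18
  bit 2 = 1: r = r^2 * 7 mod 31 = 18^2 * 7 = 14*7 = 5
  bit 3 = 0: r = r^2 mod 31 = 5^2 = 25
  -> s = B^a = 25

Answer: 5 7 25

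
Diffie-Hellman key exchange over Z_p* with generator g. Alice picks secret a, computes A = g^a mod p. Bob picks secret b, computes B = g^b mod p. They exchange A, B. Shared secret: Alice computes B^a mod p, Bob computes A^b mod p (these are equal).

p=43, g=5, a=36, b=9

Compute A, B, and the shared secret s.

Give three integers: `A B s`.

Answer: 35 22 21

Derivation:
A = 5^36 mod 43  (bits of 36 = 100100)
  bit 0 = 1: r = r^2 * 5 mod 43 = 1^2 * 5 = 1*5 = 5
  bit 1 = 0: r = r^2 mod 43 = 5^2 = 25
  bit 2 = 0: r = r^2 mod 43 = 25^2 = 23
  bit 3 = 1: r = r^2 * 5 mod 43 = 23^2 * 5 = 13*5 = 22
  bit 4 = 0: r = r^2 mod 43 = 22^2 = 11
  bit 5 = 0: r = r^2 mod 43 = 11^2 = 35
  -> A = 35
B = 5^9 mod 43  (bits of 9 = 1001)
  bit 0 = 1: r = r^2 * 5 mod 43 = 1^2 * 5 = 1*5 = 5
  bit 1 = 0: r = r^2 mod 43 = 5^2 = 25
  bit 2 = 0: r = r^2 mod 43 = 25^2 = 23
  bit 3 = 1: r = r^2 * 5 mod 43 = 23^2 * 5 = 13*5 = 22
  -> B = 22
s = B^a = 22^36 mod 43  (bits of 36 = 100100)
  bit 0 = 1: r = r^2 * 22 mod 43 = 1^2 * 22 = 1*22 = 22
  bit 1 = 0: r = r^2 mod 43 = 22^2 = 11
  bit 2 = 0: r = r^2 mod 43 = 11^2 = 35
  bit 3 = 1: r = r^2 * 22 mod 43 = 35^2 * 22 = 21*22 = 32
  bit 4 = 0: r = r^2 mod 43 = 32^2 = 35
  bit 5 = 0: r = r^2 mod 43 = 35^2 = 21
  -> s = B^a = 21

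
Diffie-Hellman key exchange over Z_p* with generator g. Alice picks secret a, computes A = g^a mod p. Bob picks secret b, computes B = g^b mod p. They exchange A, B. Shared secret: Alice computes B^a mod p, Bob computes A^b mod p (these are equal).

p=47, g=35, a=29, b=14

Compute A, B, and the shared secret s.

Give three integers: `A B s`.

Answer: 20 25 18

Derivation:
A = 35^29 mod 47  (bits of 29 = 11101)
  bit 0 = 1: r = r^2 * 35 mod 47 = 1^2 * 35 = 1*35 = 35
  bit 1 = 1: r = r^2 * 35 mod 47 = 35^2 * 35 = 3*35 = 11
  bit 2 = 1: r = r^2 * 35 mod 47 = 11^2 * 35 = 27*35 = 5
  bit 3 = 0: r = r^2 mod 47 = 5^2 = 25
  bit 4 = 1: r = r^2 * 35 mod 47 = 25^2 * 35 = 14*35 = 20
  -> A = 20
B = 35^14 mod 47  (bits of 14 = 1110)
  bit 0 = 1: r = r^2 * 35 mod 47 = 1^2 * 35 = 1*35 = 35
  bit 1 = 1: r = r^2 * 35 mod 47 = 35^2 * 35 = 3*35 = 11
  bit 2 = 1: r = r^2 * 35 mod 47 = 11^2 * 35 = 27*35 = 5
  bit 3 = 0: r = r^2 mod 47 = 5^2 = 25
  -> B = 25
s = B^a = 25^29 mod 47  (bits of 29 = 11101)
  bit 0 = 1: r = r^2 * 25 mod 47 = 1^2 * 25 = 1*25 = 25
  bit 1 = 1: r = r^2 * 25 mod 47 = 25^2 * 25 = 14*25 = 21
  bit 2 = 1: r = r^2 * 25 mod 47 = 21^2 * 25 = 18*25 = 27
  bit 3 = 0: r = r^2 mod 47 = 27^2 = 24
  bit 4 = 1: r = r^2 * 25 mod 47 = 24^2 * 25 = 12*25 = 18
  -> s = B^a = 18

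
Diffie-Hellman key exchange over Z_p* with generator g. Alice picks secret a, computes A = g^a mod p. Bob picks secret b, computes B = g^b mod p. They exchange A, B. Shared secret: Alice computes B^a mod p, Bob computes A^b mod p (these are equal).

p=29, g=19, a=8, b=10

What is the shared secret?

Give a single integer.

Answer: 23

Derivation:
A = 19^8 mod 29  (bits of 8 = 1000)
  bit 0 = 1: r = r^2 * 19 mod 29 = 1^2 * 19 = 1*19 = 19
  bit 1 = 0: r = r^2 mod 29 = 19^2 = 13
  bit 2 = 0: r = r^2 mod 29 = 13^2 = 24
  bit 3 = 0: r = r^2 mod 29 = 24^2 = 25
  -> A = 25
B = 19^10 mod 29  (bits of 10 = 1010)
  bit 0 = 1: r = r^2 * 19 mod 29 = 1^2 * 19 = 1*19 = 19
  bit 1 = 0: r = r^2 mod 29 = 19^2 = 13
  bit 2 = 1: r = r^2 * 19 mod 29 = 13^2 * 19 = 24*19 = 21
  bit 3 = 0: r = r^2 mod 29 = 21^2 = 6
  -> B = 6
s = B^a = 6^8 mod 29  (bits of 8 = 1000)
  bit 0 = 1: r = r^2 * 6 mod 29 = 1^2 * 6 = 1*6 = 6
  bit 1 = 0: r = r^2 mod 29 = 6^2 = 7
  bit 2 = 0: r = r^2 mod 29 = 7^2 = 20
  bit 3 = 0: r = r^2 mod 29 = 20^2 = 23
  -> s = B^a = 23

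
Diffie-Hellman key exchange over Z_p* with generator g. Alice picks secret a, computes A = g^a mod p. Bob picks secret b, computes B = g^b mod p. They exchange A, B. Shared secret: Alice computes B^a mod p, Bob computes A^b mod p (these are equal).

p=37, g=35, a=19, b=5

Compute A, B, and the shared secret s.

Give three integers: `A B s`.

A = 35^19 mod 37  (bits of 19 = 10011)
  bit 0 = 1: r = r^2 * 35 mod 37 = 1^2 * 35 = 1*35 = 35
  bit 1 = 0: r = r^2 mod 37 = 35^2 = 4
  bit 2 = 0: r = r^2 mod 37 = 4^2 = 16
  bit 3 = 1: r = r^2 * 35 mod 37 = 16^2 * 35 = 34*35 = 6
  bit 4 = 1: r = r^2 * 35 mod 37 = 6^2 * 35 = 36*35 = 2
  -> A = 2
B = 35^5 mod 37  (bits of 5 = 101)
  bit 0 = 1: r = r^2 * 35 mod 37 = 1^2 * 35 = 1*35 = 35
  bit 1 = 0: r = r^2 mod 37 = 35^2 = 4
  bit 2 = 1: r = r^2 * 35 mod 37 = 4^2 * 35 = 16*35 = 5
  -> B = 5
s = B^a = 5^19 mod 37  (bits of 19 = 10011)
  bit 0 = 1: r = r^2 * 5 mod 37 = 1^2 * 5 = 1*5 = 5
  bit 1 = 0: r = r^2 mod 37 = 5^2 = 25
  bit 2 = 0: r = r^2 mod 37 = 25^2 = 33
  bit 3 = 1: r = r^2 * 5 mod 37 = 33^2 * 5 = 16*5 = 6
  bit 4 = 1: r = r^2 * 5 mod 37 = 6^2 * 5 = 36*5 = 32
  -> s = B^a = 32

Answer: 2 5 32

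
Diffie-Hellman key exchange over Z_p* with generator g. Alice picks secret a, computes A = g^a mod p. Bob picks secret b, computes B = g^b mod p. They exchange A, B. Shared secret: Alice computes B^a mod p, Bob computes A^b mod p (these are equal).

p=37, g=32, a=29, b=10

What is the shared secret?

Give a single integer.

A = 32^29 mod 37  (bits of 29 = 11101)
  bit 0 = 1: r = r^2 * 32 mod 37 = 1^2 * 32 = 1*32 = 32
  bit 1 = 1: r = r^2 * 32 mod 37 = 32^2 * 32 = 25*32 = 23
  bit 2 = 1: r = r^2 * 32 mod 37 = 23^2 * 32 = 11*32 = 19
  bit 3 = 0: r = r^2 mod 37 = 19^2 = 28
  bit 4 = 1: r = r^2 * 32 mod 37 = 28^2 * 32 = 7*32 = 2
  -> A = 2
B = 32^10 mod 37  (bits of 10 = 1010)
  bit 0 = 1: r = r^2 * 32 mod 37 = 1^2 * 32 = 1*32 = 32
  bit 1 = 0: r = r^2 mod 37 = 32^2 = 25
  bit 2 = 1: r = r^2 * 32 mod 37 = 25^2 * 32 = 33*32 = 20
  bit 3 = 0: r = r^2 mod 37 = 20^2 = 30
  -> B = 30
s = B^a = 30^29 mod 37  (bits of 29 = 11101)
  bit 0 = 1: r = r^2 * 30 mod 37 = 1^2 * 30 = 1*30 = 30
  bit 1 = 1: r = r^2 * 30 mod 37 = 30^2 * 30 = 12*30 = 27
  bit 2 = 1: r = r^2 * 30 mod 37 = 27^2 * 30 = 26*30 = 3
  bit 3 = 0: r = r^2 mod 37 = 3^2 = 9
  bit 4 = 1: r = r^2 * 30 mod 37 = 9^2 * 30 = 7*30 = 25
  -> s = B^a = 25

Answer: 25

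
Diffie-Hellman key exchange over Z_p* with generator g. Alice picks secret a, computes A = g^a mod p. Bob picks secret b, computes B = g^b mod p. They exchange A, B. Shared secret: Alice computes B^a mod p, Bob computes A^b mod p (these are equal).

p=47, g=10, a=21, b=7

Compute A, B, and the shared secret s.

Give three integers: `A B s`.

A = 10^21 mod 47  (bits of 21 = 10101)
  bit 0 = 1: r = r^2 * 10 mod 47 = 1^2 * 10 = 1*10 = 10
  bit 1 = 0: r = r^2 mod 47 = 10^2 = 6
  bit 2 = 1: r = r^2 * 10 mod 47 = 6^2 * 10 = 36*10 = 31
  bit 3 = 0: r = r^2 mod 47 = 31^2 = 21
  bit 4 = 1: r = r^2 * 10 mod 47 = 21^2 * 10 = 18*10 = 39
  -> A = 39
B = 10^7 mod 47  (bits of 7 = 111)
  bit 0 = 1: r = r^2 * 10 mod 47 = 1^2 * 10 = 1*10 = 10
  bit 1 = 1: r = r^2 * 10 mod 47 = 10^2 * 10 = 6*10 = 13
  bit 2 = 1: r = r^2 * 10 mod 47 = 13^2 * 10 = 28*10 = 45
  -> B = 45
s = B^a = 45^21 mod 47  (bits of 21 = 10101)
  bit 0 = 1: r = r^2 * 45 mod 47 = 1^2 * 45 = 1*45 = 45
  bit 1 = 0: r = r^2 mod 47 = 45^2 = 4
  bit 2 = 1: r = r^2 * 45 mod 47 = 4^2 * 45 = 16*45 = 15
  bit 3 = 0: r = r^2 mod 47 = 15^2 = 37
  bit 4 = 1: r = r^2 * 45 mod 47 = 37^2 * 45 = 6*45 = 35
  -> s = B^a = 35

Answer: 39 45 35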